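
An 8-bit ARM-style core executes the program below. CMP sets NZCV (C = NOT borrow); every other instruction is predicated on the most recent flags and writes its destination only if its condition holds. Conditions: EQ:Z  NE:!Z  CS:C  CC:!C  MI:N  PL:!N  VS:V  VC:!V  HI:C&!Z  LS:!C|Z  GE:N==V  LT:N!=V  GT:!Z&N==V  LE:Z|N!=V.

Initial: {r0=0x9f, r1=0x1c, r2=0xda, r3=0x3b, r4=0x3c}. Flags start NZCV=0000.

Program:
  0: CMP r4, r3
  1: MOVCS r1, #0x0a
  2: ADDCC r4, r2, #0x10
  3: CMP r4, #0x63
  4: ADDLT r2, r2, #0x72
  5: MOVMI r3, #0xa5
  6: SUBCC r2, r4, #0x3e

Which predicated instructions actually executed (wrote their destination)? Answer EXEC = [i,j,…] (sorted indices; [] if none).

EXEC = [1,4,5,6]

0: ✓ CMP  NZCV=0010
1: ✓ MOVCS  r1←0x0a
2: · ADDCC
3: ✓ CMP  NZCV=1000
4: ✓ ADDLT  r2←0x4c
5: ✓ MOVMI  r3←0xa5
6: ✓ SUBCC  r2←0xfe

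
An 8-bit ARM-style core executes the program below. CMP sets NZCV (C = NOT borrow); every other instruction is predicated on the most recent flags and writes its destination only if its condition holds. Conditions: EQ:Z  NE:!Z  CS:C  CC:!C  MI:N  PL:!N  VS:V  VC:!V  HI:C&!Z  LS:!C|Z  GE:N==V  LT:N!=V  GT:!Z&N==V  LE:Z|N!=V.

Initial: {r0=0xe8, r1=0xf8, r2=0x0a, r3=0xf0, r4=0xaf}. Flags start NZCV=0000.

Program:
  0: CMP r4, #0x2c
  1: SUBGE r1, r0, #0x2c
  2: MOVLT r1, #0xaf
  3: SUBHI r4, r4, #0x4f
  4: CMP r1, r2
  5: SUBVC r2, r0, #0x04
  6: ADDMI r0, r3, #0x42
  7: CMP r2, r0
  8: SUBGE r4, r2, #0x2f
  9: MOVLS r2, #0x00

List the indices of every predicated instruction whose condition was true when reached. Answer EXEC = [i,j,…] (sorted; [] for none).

EXEC = [2,3,5,6]

0: ✓ CMP  NZCV=1010
1: · SUBGE
2: ✓ MOVLT  r1←0xaf
3: ✓ SUBHI  r4←0x60
4: ✓ CMP  NZCV=1010
5: ✓ SUBVC  r2←0xe4
6: ✓ ADDMI  r0←0x32
7: ✓ CMP  NZCV=1010
8: · SUBGE
9: · MOVLS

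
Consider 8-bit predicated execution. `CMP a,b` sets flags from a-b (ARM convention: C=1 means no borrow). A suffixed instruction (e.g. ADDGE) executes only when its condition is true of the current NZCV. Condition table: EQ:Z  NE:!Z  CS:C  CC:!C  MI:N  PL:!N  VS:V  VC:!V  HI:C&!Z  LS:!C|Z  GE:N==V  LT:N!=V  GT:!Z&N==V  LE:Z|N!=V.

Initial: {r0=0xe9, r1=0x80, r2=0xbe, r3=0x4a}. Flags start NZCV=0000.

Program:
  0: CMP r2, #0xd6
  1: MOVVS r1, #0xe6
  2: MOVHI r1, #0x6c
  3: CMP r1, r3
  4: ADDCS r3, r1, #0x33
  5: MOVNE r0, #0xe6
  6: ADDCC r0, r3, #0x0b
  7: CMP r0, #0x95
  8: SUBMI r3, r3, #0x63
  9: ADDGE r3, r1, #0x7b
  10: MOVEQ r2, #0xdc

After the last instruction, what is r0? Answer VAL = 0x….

VAL = 0xe6

0: ✓ CMP  NZCV=1000
1: · MOVVS
2: · MOVHI
3: ✓ CMP  NZCV=0011
4: ✓ ADDCS  r3←0xb3
5: ✓ MOVNE  r0←0xe6
6: · ADDCC
7: ✓ CMP  NZCV=0010
8: · SUBMI
9: ✓ ADDGE  r3←0xfb
10: · MOVEQ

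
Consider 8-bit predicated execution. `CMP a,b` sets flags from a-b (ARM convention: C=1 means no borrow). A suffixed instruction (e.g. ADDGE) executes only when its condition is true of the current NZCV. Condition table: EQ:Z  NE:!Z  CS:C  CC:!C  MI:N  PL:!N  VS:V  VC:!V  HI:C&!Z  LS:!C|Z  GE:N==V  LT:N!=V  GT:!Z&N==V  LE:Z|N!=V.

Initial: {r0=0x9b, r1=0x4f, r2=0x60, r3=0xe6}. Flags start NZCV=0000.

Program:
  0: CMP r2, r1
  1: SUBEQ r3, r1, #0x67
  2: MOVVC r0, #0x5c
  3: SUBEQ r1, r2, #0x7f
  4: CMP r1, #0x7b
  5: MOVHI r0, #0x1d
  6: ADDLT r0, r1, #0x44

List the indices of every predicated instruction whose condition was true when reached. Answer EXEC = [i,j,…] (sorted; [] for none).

EXEC = [2,6]

0: ✓ CMP  NZCV=0010
1: · SUBEQ
2: ✓ MOVVC  r0←0x5c
3: · SUBEQ
4: ✓ CMP  NZCV=1000
5: · MOVHI
6: ✓ ADDLT  r0←0x93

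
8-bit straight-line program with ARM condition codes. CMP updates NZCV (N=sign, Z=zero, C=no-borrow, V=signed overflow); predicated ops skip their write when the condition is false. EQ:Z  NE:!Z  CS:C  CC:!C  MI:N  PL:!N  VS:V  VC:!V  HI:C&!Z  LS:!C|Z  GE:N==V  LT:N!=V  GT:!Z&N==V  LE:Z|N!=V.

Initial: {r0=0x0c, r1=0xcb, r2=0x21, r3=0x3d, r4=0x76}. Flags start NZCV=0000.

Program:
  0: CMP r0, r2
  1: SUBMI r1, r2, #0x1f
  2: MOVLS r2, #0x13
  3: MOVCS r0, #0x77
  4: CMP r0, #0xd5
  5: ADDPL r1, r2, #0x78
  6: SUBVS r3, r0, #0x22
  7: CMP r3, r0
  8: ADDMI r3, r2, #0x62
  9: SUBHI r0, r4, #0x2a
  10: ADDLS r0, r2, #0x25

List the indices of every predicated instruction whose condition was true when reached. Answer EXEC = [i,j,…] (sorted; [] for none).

0: ✓ CMP  NZCV=1000
1: ✓ SUBMI  r1←0x02
2: ✓ MOVLS  r2←0x13
3: · MOVCS
4: ✓ CMP  NZCV=0000
5: ✓ ADDPL  r1←0x8b
6: · SUBVS
7: ✓ CMP  NZCV=0010
8: · ADDMI
9: ✓ SUBHI  r0←0x4c
10: · ADDLS

EXEC = [1,2,5,9]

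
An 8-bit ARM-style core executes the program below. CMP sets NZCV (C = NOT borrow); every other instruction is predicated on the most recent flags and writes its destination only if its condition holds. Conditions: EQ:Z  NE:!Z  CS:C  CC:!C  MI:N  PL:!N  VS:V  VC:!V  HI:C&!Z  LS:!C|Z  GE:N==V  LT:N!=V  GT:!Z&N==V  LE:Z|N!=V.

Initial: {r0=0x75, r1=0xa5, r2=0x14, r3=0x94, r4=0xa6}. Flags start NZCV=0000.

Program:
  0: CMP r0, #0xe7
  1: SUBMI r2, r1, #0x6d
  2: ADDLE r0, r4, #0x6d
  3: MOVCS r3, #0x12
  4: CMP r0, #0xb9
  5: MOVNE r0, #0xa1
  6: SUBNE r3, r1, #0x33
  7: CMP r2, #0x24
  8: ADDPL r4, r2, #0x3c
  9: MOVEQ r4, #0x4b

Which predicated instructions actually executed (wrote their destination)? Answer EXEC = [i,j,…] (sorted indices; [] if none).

EXEC = [1,5,6,8]

0: ✓ CMP  NZCV=1001
1: ✓ SUBMI  r2←0x38
2: · ADDLE
3: · MOVCS
4: ✓ CMP  NZCV=1001
5: ✓ MOVNE  r0←0xa1
6: ✓ SUBNE  r3←0x72
7: ✓ CMP  NZCV=0010
8: ✓ ADDPL  r4←0x74
9: · MOVEQ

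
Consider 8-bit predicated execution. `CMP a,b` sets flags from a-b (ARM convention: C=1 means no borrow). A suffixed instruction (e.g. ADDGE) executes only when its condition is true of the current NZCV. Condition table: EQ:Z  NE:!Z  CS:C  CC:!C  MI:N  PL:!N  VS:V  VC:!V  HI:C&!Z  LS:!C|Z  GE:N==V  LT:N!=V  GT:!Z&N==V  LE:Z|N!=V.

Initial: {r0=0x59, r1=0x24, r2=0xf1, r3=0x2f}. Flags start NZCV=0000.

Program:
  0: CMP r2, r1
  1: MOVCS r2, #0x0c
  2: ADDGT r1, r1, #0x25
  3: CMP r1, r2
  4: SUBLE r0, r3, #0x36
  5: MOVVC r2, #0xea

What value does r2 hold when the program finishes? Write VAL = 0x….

VAL = 0xea

0: ✓ CMP  NZCV=1010
1: ✓ MOVCS  r2←0x0c
2: · ADDGT
3: ✓ CMP  NZCV=0010
4: · SUBLE
5: ✓ MOVVC  r2←0xea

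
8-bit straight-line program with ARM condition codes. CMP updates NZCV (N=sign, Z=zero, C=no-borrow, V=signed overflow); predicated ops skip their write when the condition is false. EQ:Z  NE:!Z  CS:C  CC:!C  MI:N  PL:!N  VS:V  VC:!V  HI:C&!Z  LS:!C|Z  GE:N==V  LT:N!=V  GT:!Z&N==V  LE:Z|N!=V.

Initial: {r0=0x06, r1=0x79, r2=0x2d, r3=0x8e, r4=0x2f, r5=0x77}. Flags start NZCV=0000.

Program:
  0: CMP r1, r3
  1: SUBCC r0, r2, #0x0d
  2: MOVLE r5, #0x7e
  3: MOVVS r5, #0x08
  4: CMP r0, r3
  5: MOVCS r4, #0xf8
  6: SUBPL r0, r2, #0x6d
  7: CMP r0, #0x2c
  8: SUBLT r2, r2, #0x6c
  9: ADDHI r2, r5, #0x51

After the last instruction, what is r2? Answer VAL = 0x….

VAL = 0xc1

[0] flags=1001 → (cmp)
[1] flags=1001 CC?T → r0=0x20
[2] flags=1001 LE?F → skip
[3] flags=1001 VS?T → r5=0x08
[4] flags=1001 → (cmp)
[5] flags=1001 CS?F → skip
[6] flags=1001 PL?F → skip
[7] flags=1000 → (cmp)
[8] flags=1000 LT?T → r2=0xc1
[9] flags=1000 HI?F → skip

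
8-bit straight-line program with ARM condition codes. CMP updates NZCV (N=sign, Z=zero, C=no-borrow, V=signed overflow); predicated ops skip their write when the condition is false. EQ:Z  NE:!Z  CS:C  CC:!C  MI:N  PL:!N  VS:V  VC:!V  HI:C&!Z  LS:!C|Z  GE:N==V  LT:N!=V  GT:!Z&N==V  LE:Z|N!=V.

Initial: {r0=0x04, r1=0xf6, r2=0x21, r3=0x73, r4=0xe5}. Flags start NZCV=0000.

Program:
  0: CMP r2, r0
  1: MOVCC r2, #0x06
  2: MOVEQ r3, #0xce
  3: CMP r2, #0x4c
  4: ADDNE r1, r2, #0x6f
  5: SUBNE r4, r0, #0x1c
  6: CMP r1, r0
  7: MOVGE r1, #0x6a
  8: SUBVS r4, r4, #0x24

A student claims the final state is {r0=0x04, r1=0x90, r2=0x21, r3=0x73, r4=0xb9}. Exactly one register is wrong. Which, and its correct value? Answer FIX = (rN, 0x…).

0: ✓ CMP  NZCV=0010
1: · MOVCC
2: · MOVEQ
3: ✓ CMP  NZCV=1000
4: ✓ ADDNE  r1←0x90
5: ✓ SUBNE  r4←0xe8
6: ✓ CMP  NZCV=1010
7: · MOVGE
8: · SUBVS

FIX = (r4, 0xe8)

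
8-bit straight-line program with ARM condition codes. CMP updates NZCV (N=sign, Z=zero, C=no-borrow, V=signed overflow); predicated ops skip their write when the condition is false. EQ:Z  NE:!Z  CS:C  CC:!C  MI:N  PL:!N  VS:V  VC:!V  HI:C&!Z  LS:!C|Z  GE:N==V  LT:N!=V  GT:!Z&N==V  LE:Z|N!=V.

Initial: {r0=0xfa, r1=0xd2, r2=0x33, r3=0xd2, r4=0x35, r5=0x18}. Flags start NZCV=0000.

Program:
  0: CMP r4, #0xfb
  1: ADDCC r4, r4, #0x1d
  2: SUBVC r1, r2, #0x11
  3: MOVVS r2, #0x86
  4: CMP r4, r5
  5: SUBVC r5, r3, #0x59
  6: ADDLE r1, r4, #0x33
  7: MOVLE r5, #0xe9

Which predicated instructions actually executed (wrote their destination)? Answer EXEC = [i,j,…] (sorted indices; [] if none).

EXEC = [1,2,5]

0: ✓ CMP  NZCV=0000
1: ✓ ADDCC  r4←0x52
2: ✓ SUBVC  r1←0x22
3: · MOVVS
4: ✓ CMP  NZCV=0010
5: ✓ SUBVC  r5←0x79
6: · ADDLE
7: · MOVLE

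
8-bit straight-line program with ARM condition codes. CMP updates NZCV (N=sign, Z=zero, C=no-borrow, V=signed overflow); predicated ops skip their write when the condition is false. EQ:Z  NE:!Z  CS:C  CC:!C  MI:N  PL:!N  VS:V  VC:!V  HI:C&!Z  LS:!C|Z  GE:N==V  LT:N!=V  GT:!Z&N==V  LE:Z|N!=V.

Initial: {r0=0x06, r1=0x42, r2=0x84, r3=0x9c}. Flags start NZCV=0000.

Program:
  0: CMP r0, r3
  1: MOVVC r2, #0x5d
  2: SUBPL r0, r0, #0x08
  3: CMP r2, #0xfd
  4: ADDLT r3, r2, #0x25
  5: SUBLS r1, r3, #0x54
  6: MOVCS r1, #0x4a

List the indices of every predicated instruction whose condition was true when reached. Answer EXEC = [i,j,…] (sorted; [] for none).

[0] flags=0000 → (cmp)
[1] flags=0000 VC?T → r2=0x5d
[2] flags=0000 PL?T → r0=0xfe
[3] flags=0000 → (cmp)
[4] flags=0000 LT?F → skip
[5] flags=0000 LS?T → r1=0x48
[6] flags=0000 CS?F → skip

EXEC = [1,2,5]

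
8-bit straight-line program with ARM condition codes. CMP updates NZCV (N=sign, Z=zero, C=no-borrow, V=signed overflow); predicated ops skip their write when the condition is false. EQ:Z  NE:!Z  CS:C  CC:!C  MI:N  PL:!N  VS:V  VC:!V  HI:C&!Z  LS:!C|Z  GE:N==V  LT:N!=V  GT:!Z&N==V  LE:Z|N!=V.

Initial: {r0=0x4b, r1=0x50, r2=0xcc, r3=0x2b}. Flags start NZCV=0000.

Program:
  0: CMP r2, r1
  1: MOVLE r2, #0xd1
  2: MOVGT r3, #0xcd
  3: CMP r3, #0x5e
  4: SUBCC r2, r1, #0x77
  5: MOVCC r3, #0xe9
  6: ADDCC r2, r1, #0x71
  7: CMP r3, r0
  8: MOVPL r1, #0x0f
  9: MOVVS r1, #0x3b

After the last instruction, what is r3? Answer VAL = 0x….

VAL = 0xe9

0: ✓ CMP  NZCV=0011
1: ✓ MOVLE  r2←0xd1
2: · MOVGT
3: ✓ CMP  NZCV=1000
4: ✓ SUBCC  r2←0xd9
5: ✓ MOVCC  r3←0xe9
6: ✓ ADDCC  r2←0xc1
7: ✓ CMP  NZCV=1010
8: · MOVPL
9: · MOVVS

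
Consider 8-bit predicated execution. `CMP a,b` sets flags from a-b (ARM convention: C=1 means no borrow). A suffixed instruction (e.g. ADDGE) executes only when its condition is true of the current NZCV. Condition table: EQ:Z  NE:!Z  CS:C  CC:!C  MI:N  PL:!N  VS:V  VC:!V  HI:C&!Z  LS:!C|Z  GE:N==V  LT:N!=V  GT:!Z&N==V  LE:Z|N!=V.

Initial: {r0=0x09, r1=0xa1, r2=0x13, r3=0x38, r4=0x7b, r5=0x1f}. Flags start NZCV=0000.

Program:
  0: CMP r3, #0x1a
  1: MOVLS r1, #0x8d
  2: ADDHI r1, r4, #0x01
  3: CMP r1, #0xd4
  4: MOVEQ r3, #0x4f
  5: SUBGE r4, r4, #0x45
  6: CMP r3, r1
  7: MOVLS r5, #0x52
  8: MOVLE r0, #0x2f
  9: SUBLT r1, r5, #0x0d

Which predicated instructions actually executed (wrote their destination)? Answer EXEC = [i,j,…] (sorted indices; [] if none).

[0] flags=0010 → (cmp)
[1] flags=0010 LS?F → skip
[2] flags=0010 HI?T → r1=0x7c
[3] flags=1001 → (cmp)
[4] flags=1001 EQ?F → skip
[5] flags=1001 GE?T → r4=0x36
[6] flags=1000 → (cmp)
[7] flags=1000 LS?T → r5=0x52
[8] flags=1000 LE?T → r0=0x2f
[9] flags=1000 LT?T → r1=0x45

EXEC = [2,5,7,8,9]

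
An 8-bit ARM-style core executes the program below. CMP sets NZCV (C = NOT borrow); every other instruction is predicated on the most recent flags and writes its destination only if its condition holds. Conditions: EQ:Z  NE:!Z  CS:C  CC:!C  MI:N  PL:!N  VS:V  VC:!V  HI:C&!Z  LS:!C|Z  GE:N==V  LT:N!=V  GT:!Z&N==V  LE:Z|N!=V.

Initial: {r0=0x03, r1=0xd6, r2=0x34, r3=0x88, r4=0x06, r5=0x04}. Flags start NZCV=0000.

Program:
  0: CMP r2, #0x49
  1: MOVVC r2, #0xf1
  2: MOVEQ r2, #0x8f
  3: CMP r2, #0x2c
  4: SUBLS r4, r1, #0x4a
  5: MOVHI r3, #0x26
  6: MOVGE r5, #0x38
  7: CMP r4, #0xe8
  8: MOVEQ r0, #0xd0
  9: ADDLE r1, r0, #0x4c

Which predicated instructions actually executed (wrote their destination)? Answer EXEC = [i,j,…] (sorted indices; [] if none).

EXEC = [1,5]

[0] flags=1000 → (cmp)
[1] flags=1000 VC?T → r2=0xf1
[2] flags=1000 EQ?F → skip
[3] flags=1010 → (cmp)
[4] flags=1010 LS?F → skip
[5] flags=1010 HI?T → r3=0x26
[6] flags=1010 GE?F → skip
[7] flags=0000 → (cmp)
[8] flags=0000 EQ?F → skip
[9] flags=0000 LE?F → skip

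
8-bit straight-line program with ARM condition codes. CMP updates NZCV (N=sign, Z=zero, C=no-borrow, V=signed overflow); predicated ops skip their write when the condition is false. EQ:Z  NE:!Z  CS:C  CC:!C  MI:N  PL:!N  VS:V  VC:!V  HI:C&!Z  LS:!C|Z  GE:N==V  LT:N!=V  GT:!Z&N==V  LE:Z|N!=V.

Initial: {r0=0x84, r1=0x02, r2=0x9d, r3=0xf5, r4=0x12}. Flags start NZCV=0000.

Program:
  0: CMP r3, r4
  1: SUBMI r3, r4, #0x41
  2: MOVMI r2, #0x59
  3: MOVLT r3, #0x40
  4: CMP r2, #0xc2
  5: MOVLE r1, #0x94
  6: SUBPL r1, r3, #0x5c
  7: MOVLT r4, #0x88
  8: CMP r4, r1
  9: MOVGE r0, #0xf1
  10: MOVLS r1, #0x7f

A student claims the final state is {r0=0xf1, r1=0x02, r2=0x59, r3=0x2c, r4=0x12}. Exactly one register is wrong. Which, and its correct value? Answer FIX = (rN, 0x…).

FIX = (r3, 0x40)

[0] flags=1010 → (cmp)
[1] flags=1010 MI?T → r3=0xd1
[2] flags=1010 MI?T → r2=0x59
[3] flags=1010 LT?T → r3=0x40
[4] flags=1001 → (cmp)
[5] flags=1001 LE?F → skip
[6] flags=1001 PL?F → skip
[7] flags=1001 LT?F → skip
[8] flags=0010 → (cmp)
[9] flags=0010 GE?T → r0=0xf1
[10] flags=0010 LS?F → skip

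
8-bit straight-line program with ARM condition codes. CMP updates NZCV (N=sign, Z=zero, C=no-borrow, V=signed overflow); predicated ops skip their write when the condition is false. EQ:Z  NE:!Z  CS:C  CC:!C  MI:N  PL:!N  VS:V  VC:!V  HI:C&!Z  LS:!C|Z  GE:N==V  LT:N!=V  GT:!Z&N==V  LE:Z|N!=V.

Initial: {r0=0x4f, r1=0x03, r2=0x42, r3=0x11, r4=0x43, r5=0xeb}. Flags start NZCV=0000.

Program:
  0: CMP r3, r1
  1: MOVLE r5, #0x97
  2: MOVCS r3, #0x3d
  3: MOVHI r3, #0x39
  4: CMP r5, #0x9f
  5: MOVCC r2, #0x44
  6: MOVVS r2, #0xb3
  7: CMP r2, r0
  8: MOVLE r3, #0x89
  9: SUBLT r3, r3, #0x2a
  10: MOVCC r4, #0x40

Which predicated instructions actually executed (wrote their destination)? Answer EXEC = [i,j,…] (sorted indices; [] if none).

[0] flags=0010 → (cmp)
[1] flags=0010 LE?F → skip
[2] flags=0010 CS?T → r3=0x3d
[3] flags=0010 HI?T → r3=0x39
[4] flags=0010 → (cmp)
[5] flags=0010 CC?F → skip
[6] flags=0010 VS?F → skip
[7] flags=1000 → (cmp)
[8] flags=1000 LE?T → r3=0x89
[9] flags=1000 LT?T → r3=0x5f
[10] flags=1000 CC?T → r4=0x40

EXEC = [2,3,8,9,10]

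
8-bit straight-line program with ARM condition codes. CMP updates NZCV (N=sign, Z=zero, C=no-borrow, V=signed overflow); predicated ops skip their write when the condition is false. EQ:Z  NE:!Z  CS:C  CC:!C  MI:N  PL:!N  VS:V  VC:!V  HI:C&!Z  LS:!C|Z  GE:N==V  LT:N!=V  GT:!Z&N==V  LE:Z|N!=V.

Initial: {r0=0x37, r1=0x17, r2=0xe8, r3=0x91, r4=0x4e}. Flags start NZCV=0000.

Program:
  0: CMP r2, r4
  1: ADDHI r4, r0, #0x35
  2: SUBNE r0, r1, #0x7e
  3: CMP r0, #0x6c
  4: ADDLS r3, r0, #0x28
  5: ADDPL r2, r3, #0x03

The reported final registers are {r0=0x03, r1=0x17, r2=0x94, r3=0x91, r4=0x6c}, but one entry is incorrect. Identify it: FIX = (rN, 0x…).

[0] flags=1010 → (cmp)
[1] flags=1010 HI?T → r4=0x6c
[2] flags=1010 NE?T → r0=0x99
[3] flags=0011 → (cmp)
[4] flags=0011 LS?F → skip
[5] flags=0011 PL?T → r2=0x94

FIX = (r0, 0x99)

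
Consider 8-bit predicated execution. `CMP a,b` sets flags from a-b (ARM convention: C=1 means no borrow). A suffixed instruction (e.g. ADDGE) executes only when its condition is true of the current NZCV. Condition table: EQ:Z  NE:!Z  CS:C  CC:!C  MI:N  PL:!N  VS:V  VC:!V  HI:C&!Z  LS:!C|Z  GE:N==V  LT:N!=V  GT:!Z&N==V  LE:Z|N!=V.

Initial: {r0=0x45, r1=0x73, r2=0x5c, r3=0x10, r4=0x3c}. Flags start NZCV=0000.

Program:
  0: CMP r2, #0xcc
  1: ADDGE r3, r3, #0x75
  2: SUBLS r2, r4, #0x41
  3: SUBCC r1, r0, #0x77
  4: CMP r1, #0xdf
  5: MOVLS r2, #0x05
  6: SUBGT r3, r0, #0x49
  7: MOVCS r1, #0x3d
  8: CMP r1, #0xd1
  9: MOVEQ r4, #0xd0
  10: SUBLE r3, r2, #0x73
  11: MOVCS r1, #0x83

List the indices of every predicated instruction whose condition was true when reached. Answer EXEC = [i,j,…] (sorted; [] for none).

EXEC = [1,2,3,5,10]

0: ✓ CMP  NZCV=1001
1: ✓ ADDGE  r3←0x85
2: ✓ SUBLS  r2←0xfb
3: ✓ SUBCC  r1←0xce
4: ✓ CMP  NZCV=1000
5: ✓ MOVLS  r2←0x05
6: · SUBGT
7: · MOVCS
8: ✓ CMP  NZCV=1000
9: · MOVEQ
10: ✓ SUBLE  r3←0x92
11: · MOVCS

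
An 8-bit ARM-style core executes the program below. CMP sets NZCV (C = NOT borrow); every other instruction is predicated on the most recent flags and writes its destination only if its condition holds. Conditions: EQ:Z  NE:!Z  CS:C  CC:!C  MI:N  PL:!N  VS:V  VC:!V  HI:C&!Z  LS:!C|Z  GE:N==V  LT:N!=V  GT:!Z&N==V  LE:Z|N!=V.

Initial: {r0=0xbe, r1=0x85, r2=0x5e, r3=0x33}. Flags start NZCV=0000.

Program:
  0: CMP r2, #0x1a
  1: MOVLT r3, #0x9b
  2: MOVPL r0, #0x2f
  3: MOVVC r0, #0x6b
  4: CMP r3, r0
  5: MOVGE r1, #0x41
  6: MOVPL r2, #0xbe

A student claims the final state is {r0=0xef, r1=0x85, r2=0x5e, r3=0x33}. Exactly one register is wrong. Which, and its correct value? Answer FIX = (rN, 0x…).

[0] flags=0010 → (cmp)
[1] flags=0010 LT?F → skip
[2] flags=0010 PL?T → r0=0x2f
[3] flags=0010 VC?T → r0=0x6b
[4] flags=1000 → (cmp)
[5] flags=1000 GE?F → skip
[6] flags=1000 PL?F → skip

FIX = (r0, 0x6b)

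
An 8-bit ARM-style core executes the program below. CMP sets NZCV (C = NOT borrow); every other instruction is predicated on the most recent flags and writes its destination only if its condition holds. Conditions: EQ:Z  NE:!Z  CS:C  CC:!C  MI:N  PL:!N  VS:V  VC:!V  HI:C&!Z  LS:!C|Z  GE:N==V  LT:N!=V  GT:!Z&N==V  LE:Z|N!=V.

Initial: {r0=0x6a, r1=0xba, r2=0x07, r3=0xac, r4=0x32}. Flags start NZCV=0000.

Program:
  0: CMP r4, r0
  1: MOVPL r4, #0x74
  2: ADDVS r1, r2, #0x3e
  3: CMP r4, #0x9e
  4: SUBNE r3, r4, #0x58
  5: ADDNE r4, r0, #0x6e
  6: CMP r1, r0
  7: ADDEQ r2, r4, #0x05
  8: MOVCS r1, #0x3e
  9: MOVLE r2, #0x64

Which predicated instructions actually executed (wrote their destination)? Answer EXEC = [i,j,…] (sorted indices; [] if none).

EXEC = [4,5,8,9]

0: ✓ CMP  NZCV=1000
1: · MOVPL
2: · ADDVS
3: ✓ CMP  NZCV=1001
4: ✓ SUBNE  r3←0xda
5: ✓ ADDNE  r4←0xd8
6: ✓ CMP  NZCV=0011
7: · ADDEQ
8: ✓ MOVCS  r1←0x3e
9: ✓ MOVLE  r2←0x64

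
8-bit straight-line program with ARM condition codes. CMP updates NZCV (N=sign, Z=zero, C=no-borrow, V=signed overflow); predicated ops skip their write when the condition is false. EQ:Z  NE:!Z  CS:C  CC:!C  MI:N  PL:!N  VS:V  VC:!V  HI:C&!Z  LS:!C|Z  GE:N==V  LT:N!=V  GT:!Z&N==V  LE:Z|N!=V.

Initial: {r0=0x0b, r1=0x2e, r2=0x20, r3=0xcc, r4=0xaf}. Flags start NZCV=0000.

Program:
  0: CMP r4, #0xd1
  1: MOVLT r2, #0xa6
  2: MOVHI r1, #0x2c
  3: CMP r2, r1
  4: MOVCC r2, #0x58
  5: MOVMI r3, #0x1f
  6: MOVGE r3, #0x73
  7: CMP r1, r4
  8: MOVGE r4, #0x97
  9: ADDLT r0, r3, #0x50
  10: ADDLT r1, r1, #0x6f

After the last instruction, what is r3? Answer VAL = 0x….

0: ✓ CMP  NZCV=1000
1: ✓ MOVLT  r2←0xa6
2: · MOVHI
3: ✓ CMP  NZCV=0011
4: · MOVCC
5: · MOVMI
6: · MOVGE
7: ✓ CMP  NZCV=0000
8: ✓ MOVGE  r4←0x97
9: · ADDLT
10: · ADDLT

VAL = 0xcc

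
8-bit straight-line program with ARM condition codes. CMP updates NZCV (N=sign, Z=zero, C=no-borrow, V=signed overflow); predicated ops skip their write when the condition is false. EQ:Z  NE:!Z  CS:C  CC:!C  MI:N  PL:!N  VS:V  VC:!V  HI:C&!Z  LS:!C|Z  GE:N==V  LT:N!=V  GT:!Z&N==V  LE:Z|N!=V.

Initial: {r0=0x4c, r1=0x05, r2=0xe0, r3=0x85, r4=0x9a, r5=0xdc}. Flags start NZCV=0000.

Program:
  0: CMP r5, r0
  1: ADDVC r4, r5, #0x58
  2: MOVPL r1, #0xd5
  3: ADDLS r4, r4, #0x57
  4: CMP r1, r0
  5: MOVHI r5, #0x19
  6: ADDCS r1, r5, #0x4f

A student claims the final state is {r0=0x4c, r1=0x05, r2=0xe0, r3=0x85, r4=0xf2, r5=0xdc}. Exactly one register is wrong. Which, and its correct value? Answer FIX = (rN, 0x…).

[0] flags=1010 → (cmp)
[1] flags=1010 VC?T → r4=0x34
[2] flags=1010 PL?F → skip
[3] flags=1010 LS?F → skip
[4] flags=1000 → (cmp)
[5] flags=1000 HI?F → skip
[6] flags=1000 CS?F → skip

FIX = (r4, 0x34)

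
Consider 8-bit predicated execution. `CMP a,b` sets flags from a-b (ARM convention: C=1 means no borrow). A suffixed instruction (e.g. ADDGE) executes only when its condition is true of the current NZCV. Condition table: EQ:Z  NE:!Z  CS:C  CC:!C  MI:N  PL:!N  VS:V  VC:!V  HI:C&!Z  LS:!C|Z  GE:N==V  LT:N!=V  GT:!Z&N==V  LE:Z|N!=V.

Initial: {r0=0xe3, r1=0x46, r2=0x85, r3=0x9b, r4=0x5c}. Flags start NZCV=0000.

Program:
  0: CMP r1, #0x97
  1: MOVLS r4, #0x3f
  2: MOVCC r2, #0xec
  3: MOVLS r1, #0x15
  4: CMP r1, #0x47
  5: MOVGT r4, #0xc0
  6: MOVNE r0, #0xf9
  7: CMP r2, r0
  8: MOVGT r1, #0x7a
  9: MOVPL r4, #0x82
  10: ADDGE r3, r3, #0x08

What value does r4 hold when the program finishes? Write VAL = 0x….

VAL = 0x3f

0: ✓ CMP  NZCV=1001
1: ✓ MOVLS  r4←0x3f
2: ✓ MOVCC  r2←0xec
3: ✓ MOVLS  r1←0x15
4: ✓ CMP  NZCV=1000
5: · MOVGT
6: ✓ MOVNE  r0←0xf9
7: ✓ CMP  NZCV=1000
8: · MOVGT
9: · MOVPL
10: · ADDGE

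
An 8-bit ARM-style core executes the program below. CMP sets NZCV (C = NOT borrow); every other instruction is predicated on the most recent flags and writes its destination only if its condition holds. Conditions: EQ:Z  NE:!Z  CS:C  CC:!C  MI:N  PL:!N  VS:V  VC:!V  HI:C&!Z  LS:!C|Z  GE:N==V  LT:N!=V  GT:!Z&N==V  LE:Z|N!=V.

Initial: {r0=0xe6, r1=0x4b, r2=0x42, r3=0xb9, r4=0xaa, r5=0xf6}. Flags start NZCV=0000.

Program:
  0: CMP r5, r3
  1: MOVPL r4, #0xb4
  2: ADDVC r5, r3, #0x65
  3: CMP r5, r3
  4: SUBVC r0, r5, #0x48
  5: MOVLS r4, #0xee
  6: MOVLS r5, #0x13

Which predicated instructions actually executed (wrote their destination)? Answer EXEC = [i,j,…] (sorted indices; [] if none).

EXEC = [1,2,4,5,6]

0: ✓ CMP  NZCV=0010
1: ✓ MOVPL  r4←0xb4
2: ✓ ADDVC  r5←0x1e
3: ✓ CMP  NZCV=0000
4: ✓ SUBVC  r0←0xd6
5: ✓ MOVLS  r4←0xee
6: ✓ MOVLS  r5←0x13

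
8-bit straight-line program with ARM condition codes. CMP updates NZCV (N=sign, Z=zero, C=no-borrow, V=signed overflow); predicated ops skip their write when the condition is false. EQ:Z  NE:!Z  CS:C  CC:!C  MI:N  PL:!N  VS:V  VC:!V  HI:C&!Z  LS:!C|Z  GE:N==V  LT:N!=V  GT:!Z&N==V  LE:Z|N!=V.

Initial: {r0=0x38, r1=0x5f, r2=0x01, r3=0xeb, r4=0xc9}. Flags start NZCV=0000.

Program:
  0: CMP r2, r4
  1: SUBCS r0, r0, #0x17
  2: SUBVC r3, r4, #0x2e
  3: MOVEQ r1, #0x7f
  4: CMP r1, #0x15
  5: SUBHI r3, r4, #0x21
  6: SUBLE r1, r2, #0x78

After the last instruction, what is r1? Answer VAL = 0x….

[0] flags=0000 → (cmp)
[1] flags=0000 CS?F → skip
[2] flags=0000 VC?T → r3=0x9b
[3] flags=0000 EQ?F → skip
[4] flags=0010 → (cmp)
[5] flags=0010 HI?T → r3=0xa8
[6] flags=0010 LE?F → skip

VAL = 0x5f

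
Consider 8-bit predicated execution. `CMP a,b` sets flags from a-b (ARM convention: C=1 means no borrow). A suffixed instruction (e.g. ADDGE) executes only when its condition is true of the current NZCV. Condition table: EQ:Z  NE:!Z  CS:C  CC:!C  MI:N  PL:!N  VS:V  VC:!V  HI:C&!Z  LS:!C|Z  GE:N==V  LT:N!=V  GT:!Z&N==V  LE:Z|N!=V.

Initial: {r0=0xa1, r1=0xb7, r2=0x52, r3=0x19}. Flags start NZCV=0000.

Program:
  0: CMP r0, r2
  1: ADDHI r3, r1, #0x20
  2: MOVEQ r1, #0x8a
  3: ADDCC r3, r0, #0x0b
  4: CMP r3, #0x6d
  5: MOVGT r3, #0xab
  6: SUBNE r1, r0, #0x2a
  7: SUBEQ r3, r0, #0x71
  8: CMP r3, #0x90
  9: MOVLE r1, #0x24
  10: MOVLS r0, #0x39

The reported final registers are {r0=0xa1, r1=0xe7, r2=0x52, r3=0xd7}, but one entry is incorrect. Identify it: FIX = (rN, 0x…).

FIX = (r1, 0x77)

0: ✓ CMP  NZCV=0011
1: ✓ ADDHI  r3←0xd7
2: · MOVEQ
3: · ADDCC
4: ✓ CMP  NZCV=0011
5: · MOVGT
6: ✓ SUBNE  r1←0x77
7: · SUBEQ
8: ✓ CMP  NZCV=0010
9: · MOVLE
10: · MOVLS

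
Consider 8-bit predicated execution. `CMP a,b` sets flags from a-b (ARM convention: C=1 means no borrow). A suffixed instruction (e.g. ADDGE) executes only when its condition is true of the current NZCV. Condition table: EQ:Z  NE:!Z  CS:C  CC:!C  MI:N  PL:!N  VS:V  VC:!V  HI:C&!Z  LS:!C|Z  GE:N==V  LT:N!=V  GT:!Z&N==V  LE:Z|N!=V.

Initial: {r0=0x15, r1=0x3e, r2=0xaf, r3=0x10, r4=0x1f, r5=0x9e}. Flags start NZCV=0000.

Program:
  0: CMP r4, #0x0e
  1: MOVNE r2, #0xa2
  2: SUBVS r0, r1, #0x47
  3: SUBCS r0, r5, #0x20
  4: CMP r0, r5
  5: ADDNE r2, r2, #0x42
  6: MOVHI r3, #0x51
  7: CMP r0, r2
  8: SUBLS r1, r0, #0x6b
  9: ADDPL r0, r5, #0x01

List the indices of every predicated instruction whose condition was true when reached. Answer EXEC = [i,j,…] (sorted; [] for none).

0: ✓ CMP  NZCV=0010
1: ✓ MOVNE  r2←0xa2
2: · SUBVS
3: ✓ SUBCS  r0←0x7e
4: ✓ CMP  NZCV=1001
5: ✓ ADDNE  r2←0xe4
6: · MOVHI
7: ✓ CMP  NZCV=1001
8: ✓ SUBLS  r1←0x13
9: · ADDPL

EXEC = [1,3,5,8]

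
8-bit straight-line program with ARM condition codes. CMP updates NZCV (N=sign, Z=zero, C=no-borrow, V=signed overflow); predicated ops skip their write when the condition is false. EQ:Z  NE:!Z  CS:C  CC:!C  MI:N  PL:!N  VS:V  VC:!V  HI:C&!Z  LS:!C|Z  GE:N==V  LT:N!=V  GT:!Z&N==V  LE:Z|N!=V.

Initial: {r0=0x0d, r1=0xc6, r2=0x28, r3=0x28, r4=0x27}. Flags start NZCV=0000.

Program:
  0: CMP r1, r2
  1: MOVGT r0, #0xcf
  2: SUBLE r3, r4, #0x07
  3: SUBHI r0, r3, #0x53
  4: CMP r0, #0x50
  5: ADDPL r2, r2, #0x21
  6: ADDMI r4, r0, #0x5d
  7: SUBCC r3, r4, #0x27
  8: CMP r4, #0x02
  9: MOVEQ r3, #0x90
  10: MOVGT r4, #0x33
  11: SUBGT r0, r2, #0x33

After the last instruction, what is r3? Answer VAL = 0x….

VAL = 0x20

0: ✓ CMP  NZCV=1010
1: · MOVGT
2: ✓ SUBLE  r3←0x20
3: ✓ SUBHI  r0←0xcd
4: ✓ CMP  NZCV=0011
5: ✓ ADDPL  r2←0x49
6: · ADDMI
7: · SUBCC
8: ✓ CMP  NZCV=0010
9: · MOVEQ
10: ✓ MOVGT  r4←0x33
11: ✓ SUBGT  r0←0x16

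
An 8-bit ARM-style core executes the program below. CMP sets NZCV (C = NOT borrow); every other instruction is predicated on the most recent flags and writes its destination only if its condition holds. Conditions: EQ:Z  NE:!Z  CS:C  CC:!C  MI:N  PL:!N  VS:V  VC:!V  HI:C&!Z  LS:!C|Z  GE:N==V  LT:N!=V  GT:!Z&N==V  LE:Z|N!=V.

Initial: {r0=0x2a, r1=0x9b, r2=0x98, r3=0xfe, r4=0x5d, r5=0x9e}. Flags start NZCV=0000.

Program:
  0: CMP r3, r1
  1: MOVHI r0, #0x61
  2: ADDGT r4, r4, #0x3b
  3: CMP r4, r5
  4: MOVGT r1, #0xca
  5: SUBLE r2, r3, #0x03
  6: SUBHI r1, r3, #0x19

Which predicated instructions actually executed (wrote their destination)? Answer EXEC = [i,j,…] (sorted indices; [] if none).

EXEC = [1,2,5]

[0] flags=0010 → (cmp)
[1] flags=0010 HI?T → r0=0x61
[2] flags=0010 GT?T → r4=0x98
[3] flags=1000 → (cmp)
[4] flags=1000 GT?F → skip
[5] flags=1000 LE?T → r2=0xfb
[6] flags=1000 HI?F → skip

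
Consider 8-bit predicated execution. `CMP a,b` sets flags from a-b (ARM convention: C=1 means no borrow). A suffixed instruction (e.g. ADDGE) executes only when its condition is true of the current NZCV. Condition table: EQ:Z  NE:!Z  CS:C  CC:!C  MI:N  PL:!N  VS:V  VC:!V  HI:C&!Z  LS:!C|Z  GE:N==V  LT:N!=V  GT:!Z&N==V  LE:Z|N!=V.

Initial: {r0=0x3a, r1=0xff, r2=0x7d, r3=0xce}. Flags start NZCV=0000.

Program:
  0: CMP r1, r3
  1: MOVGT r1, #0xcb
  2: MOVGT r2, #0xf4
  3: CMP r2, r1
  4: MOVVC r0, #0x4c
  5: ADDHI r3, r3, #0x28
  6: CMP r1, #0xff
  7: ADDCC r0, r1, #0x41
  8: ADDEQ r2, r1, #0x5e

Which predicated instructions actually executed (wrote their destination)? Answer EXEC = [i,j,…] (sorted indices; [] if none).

0: ✓ CMP  NZCV=0010
1: ✓ MOVGT  r1←0xcb
2: ✓ MOVGT  r2←0xf4
3: ✓ CMP  NZCV=0010
4: ✓ MOVVC  r0←0x4c
5: ✓ ADDHI  r3←0xf6
6: ✓ CMP  NZCV=1000
7: ✓ ADDCC  r0←0x0c
8: · ADDEQ

EXEC = [1,2,4,5,7]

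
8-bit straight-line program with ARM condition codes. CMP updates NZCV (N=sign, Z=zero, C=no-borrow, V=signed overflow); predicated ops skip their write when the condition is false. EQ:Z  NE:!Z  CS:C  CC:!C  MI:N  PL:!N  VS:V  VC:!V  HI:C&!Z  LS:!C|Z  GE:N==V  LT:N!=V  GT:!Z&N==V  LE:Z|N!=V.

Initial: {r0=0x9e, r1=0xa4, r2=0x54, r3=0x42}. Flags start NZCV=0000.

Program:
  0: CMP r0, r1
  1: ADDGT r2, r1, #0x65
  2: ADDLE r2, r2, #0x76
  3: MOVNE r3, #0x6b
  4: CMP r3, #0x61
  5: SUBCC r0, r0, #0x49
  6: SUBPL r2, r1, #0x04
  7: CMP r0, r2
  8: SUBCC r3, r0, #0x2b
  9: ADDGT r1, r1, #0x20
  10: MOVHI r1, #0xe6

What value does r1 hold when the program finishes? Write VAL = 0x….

[0] flags=1000 → (cmp)
[1] flags=1000 GT?F → skip
[2] flags=1000 LE?T → r2=0xca
[3] flags=1000 NE?T → r3=0x6b
[4] flags=0010 → (cmp)
[5] flags=0010 CC?F → skip
[6] flags=0010 PL?T → r2=0xa0
[7] flags=1000 → (cmp)
[8] flags=1000 CC?T → r3=0x73
[9] flags=1000 GT?F → skip
[10] flags=1000 HI?F → skip

VAL = 0xa4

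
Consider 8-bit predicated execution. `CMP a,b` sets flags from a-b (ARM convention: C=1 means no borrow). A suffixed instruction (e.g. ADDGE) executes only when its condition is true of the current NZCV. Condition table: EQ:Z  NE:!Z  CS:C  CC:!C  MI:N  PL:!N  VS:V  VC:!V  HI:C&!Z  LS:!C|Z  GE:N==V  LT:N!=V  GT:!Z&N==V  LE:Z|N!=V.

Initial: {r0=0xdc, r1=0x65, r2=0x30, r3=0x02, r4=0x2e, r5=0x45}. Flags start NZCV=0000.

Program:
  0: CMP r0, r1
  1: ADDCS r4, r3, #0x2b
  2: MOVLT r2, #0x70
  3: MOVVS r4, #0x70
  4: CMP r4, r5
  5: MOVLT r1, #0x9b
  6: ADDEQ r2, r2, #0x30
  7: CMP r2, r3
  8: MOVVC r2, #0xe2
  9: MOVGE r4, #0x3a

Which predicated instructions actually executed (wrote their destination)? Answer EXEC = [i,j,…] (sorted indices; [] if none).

[0] flags=0011 → (cmp)
[1] flags=0011 CS?T → r4=0x2d
[2] flags=0011 LT?T → r2=0x70
[3] flags=0011 VS?T → r4=0x70
[4] flags=0010 → (cmp)
[5] flags=0010 LT?F → skip
[6] flags=0010 EQ?F → skip
[7] flags=0010 → (cmp)
[8] flags=0010 VC?T → r2=0xe2
[9] flags=0010 GE?T → r4=0x3a

EXEC = [1,2,3,8,9]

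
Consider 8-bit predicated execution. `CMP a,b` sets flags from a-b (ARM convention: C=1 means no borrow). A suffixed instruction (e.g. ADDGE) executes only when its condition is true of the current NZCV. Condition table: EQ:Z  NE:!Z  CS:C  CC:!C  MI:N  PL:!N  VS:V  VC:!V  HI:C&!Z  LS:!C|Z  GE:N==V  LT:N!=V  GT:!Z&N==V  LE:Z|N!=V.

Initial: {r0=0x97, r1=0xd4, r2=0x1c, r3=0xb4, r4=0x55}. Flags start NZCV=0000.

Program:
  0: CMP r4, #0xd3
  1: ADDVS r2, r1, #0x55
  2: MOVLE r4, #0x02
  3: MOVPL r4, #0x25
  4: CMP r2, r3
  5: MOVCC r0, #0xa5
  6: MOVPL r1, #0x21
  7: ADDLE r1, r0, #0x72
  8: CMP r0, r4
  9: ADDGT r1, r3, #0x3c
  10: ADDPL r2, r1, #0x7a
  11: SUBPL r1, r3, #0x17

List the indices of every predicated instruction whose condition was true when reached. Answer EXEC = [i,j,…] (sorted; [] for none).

EXEC = [1,5,6,10,11]

[0] flags=1001 → (cmp)
[1] flags=1001 VS?T → r2=0x29
[2] flags=1001 LE?F → skip
[3] flags=1001 PL?F → skip
[4] flags=0000 → (cmp)
[5] flags=0000 CC?T → r0=0xa5
[6] flags=0000 PL?T → r1=0x21
[7] flags=0000 LE?F → skip
[8] flags=0011 → (cmp)
[9] flags=0011 GT?F → skip
[10] flags=0011 PL?T → r2=0x9b
[11] flags=0011 PL?T → r1=0x9d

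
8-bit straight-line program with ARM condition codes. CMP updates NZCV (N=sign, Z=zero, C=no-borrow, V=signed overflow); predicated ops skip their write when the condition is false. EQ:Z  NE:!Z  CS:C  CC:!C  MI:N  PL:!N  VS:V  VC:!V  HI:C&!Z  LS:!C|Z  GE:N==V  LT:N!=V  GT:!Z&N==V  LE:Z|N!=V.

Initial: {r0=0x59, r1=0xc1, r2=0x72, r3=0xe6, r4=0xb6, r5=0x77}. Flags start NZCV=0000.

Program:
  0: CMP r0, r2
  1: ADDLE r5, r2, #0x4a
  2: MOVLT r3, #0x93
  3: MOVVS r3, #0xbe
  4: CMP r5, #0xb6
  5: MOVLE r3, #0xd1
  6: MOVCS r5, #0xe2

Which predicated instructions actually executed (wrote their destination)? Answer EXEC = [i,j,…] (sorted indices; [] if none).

[0] flags=1000 → (cmp)
[1] flags=1000 LE?T → r5=0xbc
[2] flags=1000 LT?T → r3=0x93
[3] flags=1000 VS?F → skip
[4] flags=0010 → (cmp)
[5] flags=0010 LE?F → skip
[6] flags=0010 CS?T → r5=0xe2

EXEC = [1,2,6]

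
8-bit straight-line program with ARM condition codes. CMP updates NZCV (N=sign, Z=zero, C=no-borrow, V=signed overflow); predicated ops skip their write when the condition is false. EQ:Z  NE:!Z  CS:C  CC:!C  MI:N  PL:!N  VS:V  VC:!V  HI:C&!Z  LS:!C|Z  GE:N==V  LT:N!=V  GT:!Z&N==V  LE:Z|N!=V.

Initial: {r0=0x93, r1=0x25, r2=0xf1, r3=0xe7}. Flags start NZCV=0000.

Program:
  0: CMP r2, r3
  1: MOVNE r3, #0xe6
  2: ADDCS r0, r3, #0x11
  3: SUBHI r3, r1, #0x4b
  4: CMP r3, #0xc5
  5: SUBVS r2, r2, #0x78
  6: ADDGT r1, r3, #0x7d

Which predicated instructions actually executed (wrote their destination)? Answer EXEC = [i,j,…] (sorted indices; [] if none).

0: ✓ CMP  NZCV=0010
1: ✓ MOVNE  r3←0xe6
2: ✓ ADDCS  r0←0xf7
3: ✓ SUBHI  r3←0xda
4: ✓ CMP  NZCV=0010
5: · SUBVS
6: ✓ ADDGT  r1←0x57

EXEC = [1,2,3,6]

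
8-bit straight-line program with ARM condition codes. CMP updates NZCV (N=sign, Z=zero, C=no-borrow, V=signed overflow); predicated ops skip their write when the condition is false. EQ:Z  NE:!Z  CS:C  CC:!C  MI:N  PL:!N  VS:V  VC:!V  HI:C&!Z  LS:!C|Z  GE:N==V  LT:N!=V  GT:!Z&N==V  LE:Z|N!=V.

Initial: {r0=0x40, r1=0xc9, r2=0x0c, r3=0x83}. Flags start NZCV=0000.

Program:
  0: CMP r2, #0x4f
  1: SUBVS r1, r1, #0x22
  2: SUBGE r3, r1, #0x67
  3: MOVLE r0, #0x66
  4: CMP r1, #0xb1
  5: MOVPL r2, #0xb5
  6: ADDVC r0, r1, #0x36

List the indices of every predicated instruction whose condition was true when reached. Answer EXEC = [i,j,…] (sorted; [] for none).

EXEC = [3,5,6]

0: ✓ CMP  NZCV=1000
1: · SUBVS
2: · SUBGE
3: ✓ MOVLE  r0←0x66
4: ✓ CMP  NZCV=0010
5: ✓ MOVPL  r2←0xb5
6: ✓ ADDVC  r0←0xff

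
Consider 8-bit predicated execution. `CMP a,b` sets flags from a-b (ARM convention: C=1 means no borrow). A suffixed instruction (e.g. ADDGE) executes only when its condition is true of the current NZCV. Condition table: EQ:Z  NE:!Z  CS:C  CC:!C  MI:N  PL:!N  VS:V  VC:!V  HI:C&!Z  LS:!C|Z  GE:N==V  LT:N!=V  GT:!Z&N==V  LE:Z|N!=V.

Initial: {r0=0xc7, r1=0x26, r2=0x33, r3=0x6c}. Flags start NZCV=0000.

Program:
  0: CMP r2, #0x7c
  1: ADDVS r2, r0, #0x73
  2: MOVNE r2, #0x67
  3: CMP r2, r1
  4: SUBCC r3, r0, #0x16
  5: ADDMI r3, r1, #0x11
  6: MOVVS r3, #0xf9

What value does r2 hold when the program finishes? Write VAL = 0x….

0: ✓ CMP  NZCV=1000
1: · ADDVS
2: ✓ MOVNE  r2←0x67
3: ✓ CMP  NZCV=0010
4: · SUBCC
5: · ADDMI
6: · MOVVS

VAL = 0x67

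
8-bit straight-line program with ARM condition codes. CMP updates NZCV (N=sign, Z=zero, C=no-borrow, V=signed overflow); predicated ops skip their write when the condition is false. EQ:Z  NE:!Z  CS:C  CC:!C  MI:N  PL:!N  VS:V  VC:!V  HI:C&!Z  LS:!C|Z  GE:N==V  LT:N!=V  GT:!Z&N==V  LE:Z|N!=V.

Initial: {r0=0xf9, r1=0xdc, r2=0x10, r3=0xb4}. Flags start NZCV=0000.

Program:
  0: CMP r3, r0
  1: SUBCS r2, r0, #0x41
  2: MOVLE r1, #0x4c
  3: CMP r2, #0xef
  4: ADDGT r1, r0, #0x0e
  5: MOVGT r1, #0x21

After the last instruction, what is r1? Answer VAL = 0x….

VAL = 0x21

[0] flags=1000 → (cmp)
[1] flags=1000 CS?F → skip
[2] flags=1000 LE?T → r1=0x4c
[3] flags=0000 → (cmp)
[4] flags=0000 GT?T → r1=0x07
[5] flags=0000 GT?T → r1=0x21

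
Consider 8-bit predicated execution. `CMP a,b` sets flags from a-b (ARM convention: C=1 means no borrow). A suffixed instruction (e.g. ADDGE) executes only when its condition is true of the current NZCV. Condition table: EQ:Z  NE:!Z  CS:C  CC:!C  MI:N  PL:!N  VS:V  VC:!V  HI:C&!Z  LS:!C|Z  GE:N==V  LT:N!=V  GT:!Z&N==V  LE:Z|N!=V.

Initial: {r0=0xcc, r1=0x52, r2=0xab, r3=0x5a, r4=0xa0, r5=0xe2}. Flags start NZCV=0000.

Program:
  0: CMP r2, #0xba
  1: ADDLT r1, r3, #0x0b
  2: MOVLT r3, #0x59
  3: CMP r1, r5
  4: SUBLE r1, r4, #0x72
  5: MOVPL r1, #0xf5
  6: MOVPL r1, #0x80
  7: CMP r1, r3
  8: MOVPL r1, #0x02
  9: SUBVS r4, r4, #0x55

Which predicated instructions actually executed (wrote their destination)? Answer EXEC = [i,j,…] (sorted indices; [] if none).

[0] flags=1000 → (cmp)
[1] flags=1000 LT?T → r1=0x65
[2] flags=1000 LT?T → r3=0x59
[3] flags=1001 → (cmp)
[4] flags=1001 LE?F → skip
[5] flags=1001 PL?F → skip
[6] flags=1001 PL?F → skip
[7] flags=0010 → (cmp)
[8] flags=0010 PL?T → r1=0x02
[9] flags=0010 VS?F → skip

EXEC = [1,2,8]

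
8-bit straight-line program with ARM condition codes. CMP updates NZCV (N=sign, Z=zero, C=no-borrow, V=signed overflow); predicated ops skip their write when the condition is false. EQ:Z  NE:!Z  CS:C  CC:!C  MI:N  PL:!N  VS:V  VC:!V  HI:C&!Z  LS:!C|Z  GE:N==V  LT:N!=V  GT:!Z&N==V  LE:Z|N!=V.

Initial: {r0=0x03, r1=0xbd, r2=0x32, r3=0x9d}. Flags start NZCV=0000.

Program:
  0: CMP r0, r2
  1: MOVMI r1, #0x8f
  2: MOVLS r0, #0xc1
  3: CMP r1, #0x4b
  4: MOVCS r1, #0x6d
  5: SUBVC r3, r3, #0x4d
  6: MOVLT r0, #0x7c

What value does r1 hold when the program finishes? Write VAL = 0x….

VAL = 0x6d

[0] flags=1000 → (cmp)
[1] flags=1000 MI?T → r1=0x8f
[2] flags=1000 LS?T → r0=0xc1
[3] flags=0011 → (cmp)
[4] flags=0011 CS?T → r1=0x6d
[5] flags=0011 VC?F → skip
[6] flags=0011 LT?T → r0=0x7c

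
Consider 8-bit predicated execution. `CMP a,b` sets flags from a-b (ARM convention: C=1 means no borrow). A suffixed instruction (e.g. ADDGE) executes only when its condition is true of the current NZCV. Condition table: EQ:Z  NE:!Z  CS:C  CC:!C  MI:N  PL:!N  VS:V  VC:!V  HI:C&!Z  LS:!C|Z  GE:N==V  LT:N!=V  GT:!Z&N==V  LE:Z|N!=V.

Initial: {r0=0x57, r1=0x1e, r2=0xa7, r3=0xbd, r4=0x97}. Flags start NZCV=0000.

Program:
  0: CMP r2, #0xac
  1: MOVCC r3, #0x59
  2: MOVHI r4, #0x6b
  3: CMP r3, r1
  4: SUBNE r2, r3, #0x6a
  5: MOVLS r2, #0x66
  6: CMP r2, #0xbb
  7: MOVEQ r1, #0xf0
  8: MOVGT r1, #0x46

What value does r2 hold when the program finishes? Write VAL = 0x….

VAL = 0xef

0: ✓ CMP  NZCV=1000
1: ✓ MOVCC  r3←0x59
2: · MOVHI
3: ✓ CMP  NZCV=0010
4: ✓ SUBNE  r2←0xef
5: · MOVLS
6: ✓ CMP  NZCV=0010
7: · MOVEQ
8: ✓ MOVGT  r1←0x46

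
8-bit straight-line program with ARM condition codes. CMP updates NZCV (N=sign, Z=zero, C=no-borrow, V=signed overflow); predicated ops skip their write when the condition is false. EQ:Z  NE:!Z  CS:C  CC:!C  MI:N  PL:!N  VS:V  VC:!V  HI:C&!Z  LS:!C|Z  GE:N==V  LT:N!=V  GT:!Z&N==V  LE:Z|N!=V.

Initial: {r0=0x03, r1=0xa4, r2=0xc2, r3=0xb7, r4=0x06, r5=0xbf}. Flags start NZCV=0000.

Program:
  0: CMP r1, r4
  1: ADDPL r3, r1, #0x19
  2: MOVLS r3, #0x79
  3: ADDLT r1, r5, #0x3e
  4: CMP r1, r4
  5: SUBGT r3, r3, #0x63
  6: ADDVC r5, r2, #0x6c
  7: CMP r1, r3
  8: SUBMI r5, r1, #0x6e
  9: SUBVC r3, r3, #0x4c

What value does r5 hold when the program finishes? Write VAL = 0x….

VAL = 0x2e

0: ✓ CMP  NZCV=1010
1: · ADDPL
2: · MOVLS
3: ✓ ADDLT  r1←0xfd
4: ✓ CMP  NZCV=1010
5: · SUBGT
6: ✓ ADDVC  r5←0x2e
7: ✓ CMP  NZCV=0010
8: · SUBMI
9: ✓ SUBVC  r3←0x6b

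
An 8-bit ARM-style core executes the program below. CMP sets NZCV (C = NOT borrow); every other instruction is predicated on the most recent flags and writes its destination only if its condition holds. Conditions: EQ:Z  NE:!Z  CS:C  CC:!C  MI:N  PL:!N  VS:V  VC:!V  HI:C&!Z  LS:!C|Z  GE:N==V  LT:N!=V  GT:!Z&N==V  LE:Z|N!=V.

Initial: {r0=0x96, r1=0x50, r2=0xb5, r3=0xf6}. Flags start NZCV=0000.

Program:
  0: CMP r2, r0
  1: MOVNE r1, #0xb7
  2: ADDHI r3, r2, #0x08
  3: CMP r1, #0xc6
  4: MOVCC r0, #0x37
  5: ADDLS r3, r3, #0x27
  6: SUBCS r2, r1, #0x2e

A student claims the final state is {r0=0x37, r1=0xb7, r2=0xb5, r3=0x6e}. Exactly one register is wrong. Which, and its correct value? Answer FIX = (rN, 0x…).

0: ✓ CMP  NZCV=0010
1: ✓ MOVNE  r1←0xb7
2: ✓ ADDHI  r3←0xbd
3: ✓ CMP  NZCV=1000
4: ✓ MOVCC  r0←0x37
5: ✓ ADDLS  r3←0xe4
6: · SUBCS

FIX = (r3, 0xe4)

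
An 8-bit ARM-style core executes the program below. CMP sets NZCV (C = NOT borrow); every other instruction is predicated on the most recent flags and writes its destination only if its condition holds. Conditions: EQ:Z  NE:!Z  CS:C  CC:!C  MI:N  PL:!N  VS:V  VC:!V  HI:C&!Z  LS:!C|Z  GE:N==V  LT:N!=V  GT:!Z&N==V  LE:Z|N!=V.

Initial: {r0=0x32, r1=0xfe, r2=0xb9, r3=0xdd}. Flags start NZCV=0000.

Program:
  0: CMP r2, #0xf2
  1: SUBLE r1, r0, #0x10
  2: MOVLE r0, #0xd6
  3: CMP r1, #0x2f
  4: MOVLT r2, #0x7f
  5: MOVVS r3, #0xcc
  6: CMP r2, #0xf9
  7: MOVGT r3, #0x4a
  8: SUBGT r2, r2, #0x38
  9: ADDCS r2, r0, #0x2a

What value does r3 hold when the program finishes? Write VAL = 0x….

VAL = 0x4a

[0] flags=1000 → (cmp)
[1] flags=1000 LE?T → r1=0x22
[2] flags=1000 LE?T → r0=0xd6
[3] flags=1000 → (cmp)
[4] flags=1000 LT?T → r2=0x7f
[5] flags=1000 VS?F → skip
[6] flags=1001 → (cmp)
[7] flags=1001 GT?T → r3=0x4a
[8] flags=1001 GT?T → r2=0x47
[9] flags=1001 CS?F → skip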